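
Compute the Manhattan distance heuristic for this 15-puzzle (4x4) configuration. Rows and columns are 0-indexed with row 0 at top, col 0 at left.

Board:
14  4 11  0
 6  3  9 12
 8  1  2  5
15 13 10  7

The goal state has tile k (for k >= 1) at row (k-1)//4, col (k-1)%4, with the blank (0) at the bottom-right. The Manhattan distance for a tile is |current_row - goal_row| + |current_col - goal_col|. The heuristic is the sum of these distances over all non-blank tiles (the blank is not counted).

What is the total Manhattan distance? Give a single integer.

Answer: 37

Derivation:
Tile 14: (0,0)->(3,1) = 4
Tile 4: (0,1)->(0,3) = 2
Tile 11: (0,2)->(2,2) = 2
Tile 6: (1,0)->(1,1) = 1
Tile 3: (1,1)->(0,2) = 2
Tile 9: (1,2)->(2,0) = 3
Tile 12: (1,3)->(2,3) = 1
Tile 8: (2,0)->(1,3) = 4
Tile 1: (2,1)->(0,0) = 3
Tile 2: (2,2)->(0,1) = 3
Tile 5: (2,3)->(1,0) = 4
Tile 15: (3,0)->(3,2) = 2
Tile 13: (3,1)->(3,0) = 1
Tile 10: (3,2)->(2,1) = 2
Tile 7: (3,3)->(1,2) = 3
Sum: 4 + 2 + 2 + 1 + 2 + 3 + 1 + 4 + 3 + 3 + 4 + 2 + 1 + 2 + 3 = 37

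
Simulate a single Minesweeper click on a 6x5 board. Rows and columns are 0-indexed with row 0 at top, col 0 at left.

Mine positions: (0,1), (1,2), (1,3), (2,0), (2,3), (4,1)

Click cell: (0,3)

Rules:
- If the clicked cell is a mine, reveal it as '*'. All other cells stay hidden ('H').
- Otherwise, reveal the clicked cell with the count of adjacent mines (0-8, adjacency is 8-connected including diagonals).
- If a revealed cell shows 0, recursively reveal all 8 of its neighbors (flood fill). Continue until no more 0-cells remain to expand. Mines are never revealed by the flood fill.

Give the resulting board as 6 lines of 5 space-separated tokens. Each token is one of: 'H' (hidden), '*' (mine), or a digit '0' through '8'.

H H H 2 H
H H H H H
H H H H H
H H H H H
H H H H H
H H H H H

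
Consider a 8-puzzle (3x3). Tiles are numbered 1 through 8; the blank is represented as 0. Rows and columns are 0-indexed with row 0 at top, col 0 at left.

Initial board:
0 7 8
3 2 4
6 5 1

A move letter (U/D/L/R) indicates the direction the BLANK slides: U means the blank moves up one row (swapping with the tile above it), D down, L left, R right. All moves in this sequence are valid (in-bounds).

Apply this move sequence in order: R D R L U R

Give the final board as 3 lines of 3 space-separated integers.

After move 1 (R):
7 0 8
3 2 4
6 5 1

After move 2 (D):
7 2 8
3 0 4
6 5 1

After move 3 (R):
7 2 8
3 4 0
6 5 1

After move 4 (L):
7 2 8
3 0 4
6 5 1

After move 5 (U):
7 0 8
3 2 4
6 5 1

After move 6 (R):
7 8 0
3 2 4
6 5 1

Answer: 7 8 0
3 2 4
6 5 1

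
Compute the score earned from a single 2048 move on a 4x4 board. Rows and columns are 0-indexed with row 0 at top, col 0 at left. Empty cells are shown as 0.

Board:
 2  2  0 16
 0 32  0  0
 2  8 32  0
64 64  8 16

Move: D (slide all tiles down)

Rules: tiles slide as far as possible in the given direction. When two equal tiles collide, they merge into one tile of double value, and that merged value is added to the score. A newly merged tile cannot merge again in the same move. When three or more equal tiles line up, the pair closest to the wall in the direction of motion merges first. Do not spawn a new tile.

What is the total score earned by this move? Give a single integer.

Slide down:
col 0: [2, 0, 2, 64] -> [0, 0, 4, 64]  score +4 (running 4)
col 1: [2, 32, 8, 64] -> [2, 32, 8, 64]  score +0 (running 4)
col 2: [0, 0, 32, 8] -> [0, 0, 32, 8]  score +0 (running 4)
col 3: [16, 0, 0, 16] -> [0, 0, 0, 32]  score +32 (running 36)
Board after move:
 0  2  0  0
 0 32  0  0
 4  8 32  0
64 64  8 32

Answer: 36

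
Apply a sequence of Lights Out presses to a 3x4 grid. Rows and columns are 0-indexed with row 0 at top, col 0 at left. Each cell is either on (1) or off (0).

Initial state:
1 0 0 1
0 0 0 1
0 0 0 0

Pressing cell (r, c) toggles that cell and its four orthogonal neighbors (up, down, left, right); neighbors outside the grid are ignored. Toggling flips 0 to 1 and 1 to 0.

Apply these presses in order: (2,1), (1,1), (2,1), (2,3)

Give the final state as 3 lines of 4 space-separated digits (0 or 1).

After press 1 at (2,1):
1 0 0 1
0 1 0 1
1 1 1 0

After press 2 at (1,1):
1 1 0 1
1 0 1 1
1 0 1 0

After press 3 at (2,1):
1 1 0 1
1 1 1 1
0 1 0 0

After press 4 at (2,3):
1 1 0 1
1 1 1 0
0 1 1 1

Answer: 1 1 0 1
1 1 1 0
0 1 1 1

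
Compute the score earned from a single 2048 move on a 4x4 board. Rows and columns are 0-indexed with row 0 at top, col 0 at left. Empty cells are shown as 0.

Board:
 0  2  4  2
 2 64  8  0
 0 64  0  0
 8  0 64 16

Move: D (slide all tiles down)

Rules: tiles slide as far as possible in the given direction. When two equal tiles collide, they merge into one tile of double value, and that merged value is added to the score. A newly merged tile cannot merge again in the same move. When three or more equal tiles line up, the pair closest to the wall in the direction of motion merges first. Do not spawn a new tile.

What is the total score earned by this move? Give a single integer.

Slide down:
col 0: [0, 2, 0, 8] -> [0, 0, 2, 8]  score +0 (running 0)
col 1: [2, 64, 64, 0] -> [0, 0, 2, 128]  score +128 (running 128)
col 2: [4, 8, 0, 64] -> [0, 4, 8, 64]  score +0 (running 128)
col 3: [2, 0, 0, 16] -> [0, 0, 2, 16]  score +0 (running 128)
Board after move:
  0   0   0   0
  0   0   4   0
  2   2   8   2
  8 128  64  16

Answer: 128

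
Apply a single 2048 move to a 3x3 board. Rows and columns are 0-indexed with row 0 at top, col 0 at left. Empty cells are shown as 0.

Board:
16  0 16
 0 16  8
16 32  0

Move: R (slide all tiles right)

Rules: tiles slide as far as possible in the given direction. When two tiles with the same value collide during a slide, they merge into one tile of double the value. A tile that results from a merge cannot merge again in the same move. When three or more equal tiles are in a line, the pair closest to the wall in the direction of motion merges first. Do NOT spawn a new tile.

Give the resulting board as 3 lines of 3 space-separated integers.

Slide right:
row 0: [16, 0, 16] -> [0, 0, 32]
row 1: [0, 16, 8] -> [0, 16, 8]
row 2: [16, 32, 0] -> [0, 16, 32]

Answer:  0  0 32
 0 16  8
 0 16 32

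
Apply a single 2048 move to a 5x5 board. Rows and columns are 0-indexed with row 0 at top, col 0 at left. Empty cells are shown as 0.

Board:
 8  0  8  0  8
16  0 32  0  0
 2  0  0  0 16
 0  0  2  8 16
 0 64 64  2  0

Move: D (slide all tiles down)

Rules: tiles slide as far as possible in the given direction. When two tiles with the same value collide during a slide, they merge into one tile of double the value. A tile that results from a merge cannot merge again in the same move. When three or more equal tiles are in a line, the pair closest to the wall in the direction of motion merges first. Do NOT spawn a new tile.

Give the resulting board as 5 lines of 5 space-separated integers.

Answer:  0  0  0  0  0
 0  0  8  0  0
 8  0 32  0  0
16  0  2  8  8
 2 64 64  2 32

Derivation:
Slide down:
col 0: [8, 16, 2, 0, 0] -> [0, 0, 8, 16, 2]
col 1: [0, 0, 0, 0, 64] -> [0, 0, 0, 0, 64]
col 2: [8, 32, 0, 2, 64] -> [0, 8, 32, 2, 64]
col 3: [0, 0, 0, 8, 2] -> [0, 0, 0, 8, 2]
col 4: [8, 0, 16, 16, 0] -> [0, 0, 0, 8, 32]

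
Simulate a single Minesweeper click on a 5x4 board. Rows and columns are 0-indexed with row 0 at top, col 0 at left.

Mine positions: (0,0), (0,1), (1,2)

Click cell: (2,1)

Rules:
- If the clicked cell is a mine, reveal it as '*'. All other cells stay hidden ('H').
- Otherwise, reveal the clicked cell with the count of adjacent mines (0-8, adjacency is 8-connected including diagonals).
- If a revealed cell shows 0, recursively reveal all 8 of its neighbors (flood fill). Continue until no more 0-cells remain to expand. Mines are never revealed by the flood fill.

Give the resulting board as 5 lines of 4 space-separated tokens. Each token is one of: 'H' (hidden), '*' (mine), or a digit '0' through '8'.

H H H H
H H H H
H 1 H H
H H H H
H H H H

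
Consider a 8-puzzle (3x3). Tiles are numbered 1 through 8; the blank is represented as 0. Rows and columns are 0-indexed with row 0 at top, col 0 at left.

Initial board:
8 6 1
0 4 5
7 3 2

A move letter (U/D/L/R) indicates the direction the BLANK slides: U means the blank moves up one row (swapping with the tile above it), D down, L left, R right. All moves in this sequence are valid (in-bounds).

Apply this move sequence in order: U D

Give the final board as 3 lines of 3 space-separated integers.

After move 1 (U):
0 6 1
8 4 5
7 3 2

After move 2 (D):
8 6 1
0 4 5
7 3 2

Answer: 8 6 1
0 4 5
7 3 2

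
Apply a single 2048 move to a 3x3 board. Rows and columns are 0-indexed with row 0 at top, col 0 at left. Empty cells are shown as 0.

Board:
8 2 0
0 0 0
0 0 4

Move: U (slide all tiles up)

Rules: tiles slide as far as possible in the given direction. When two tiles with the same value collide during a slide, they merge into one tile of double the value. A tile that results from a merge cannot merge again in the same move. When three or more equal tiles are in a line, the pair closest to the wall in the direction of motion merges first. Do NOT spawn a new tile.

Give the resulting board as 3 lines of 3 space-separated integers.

Slide up:
col 0: [8, 0, 0] -> [8, 0, 0]
col 1: [2, 0, 0] -> [2, 0, 0]
col 2: [0, 0, 4] -> [4, 0, 0]

Answer: 8 2 4
0 0 0
0 0 0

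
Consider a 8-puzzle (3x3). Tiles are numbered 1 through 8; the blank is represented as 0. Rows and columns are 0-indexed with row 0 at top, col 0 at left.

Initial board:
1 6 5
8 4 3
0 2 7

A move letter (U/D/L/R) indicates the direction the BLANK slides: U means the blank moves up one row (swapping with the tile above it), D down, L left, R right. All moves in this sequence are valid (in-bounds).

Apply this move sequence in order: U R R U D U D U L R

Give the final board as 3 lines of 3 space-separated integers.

After move 1 (U):
1 6 5
0 4 3
8 2 7

After move 2 (R):
1 6 5
4 0 3
8 2 7

After move 3 (R):
1 6 5
4 3 0
8 2 7

After move 4 (U):
1 6 0
4 3 5
8 2 7

After move 5 (D):
1 6 5
4 3 0
8 2 7

After move 6 (U):
1 6 0
4 3 5
8 2 7

After move 7 (D):
1 6 5
4 3 0
8 2 7

After move 8 (U):
1 6 0
4 3 5
8 2 7

After move 9 (L):
1 0 6
4 3 5
8 2 7

After move 10 (R):
1 6 0
4 3 5
8 2 7

Answer: 1 6 0
4 3 5
8 2 7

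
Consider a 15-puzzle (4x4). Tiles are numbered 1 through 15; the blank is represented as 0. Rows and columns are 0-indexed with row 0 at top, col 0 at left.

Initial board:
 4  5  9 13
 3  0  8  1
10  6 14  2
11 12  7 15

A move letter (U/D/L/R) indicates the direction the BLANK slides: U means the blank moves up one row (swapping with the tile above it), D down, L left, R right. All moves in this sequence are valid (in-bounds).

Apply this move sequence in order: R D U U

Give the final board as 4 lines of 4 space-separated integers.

After move 1 (R):
 4  5  9 13
 3  8  0  1
10  6 14  2
11 12  7 15

After move 2 (D):
 4  5  9 13
 3  8 14  1
10  6  0  2
11 12  7 15

After move 3 (U):
 4  5  9 13
 3  8  0  1
10  6 14  2
11 12  7 15

After move 4 (U):
 4  5  0 13
 3  8  9  1
10  6 14  2
11 12  7 15

Answer:  4  5  0 13
 3  8  9  1
10  6 14  2
11 12  7 15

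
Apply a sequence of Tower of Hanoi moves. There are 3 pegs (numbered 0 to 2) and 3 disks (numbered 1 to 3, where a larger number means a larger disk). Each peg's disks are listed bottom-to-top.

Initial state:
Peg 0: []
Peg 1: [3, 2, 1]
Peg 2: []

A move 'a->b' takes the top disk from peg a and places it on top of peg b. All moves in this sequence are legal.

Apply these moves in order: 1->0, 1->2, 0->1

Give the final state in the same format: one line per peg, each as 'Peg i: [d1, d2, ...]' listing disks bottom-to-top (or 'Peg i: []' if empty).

Answer: Peg 0: []
Peg 1: [3, 1]
Peg 2: [2]

Derivation:
After move 1 (1->0):
Peg 0: [1]
Peg 1: [3, 2]
Peg 2: []

After move 2 (1->2):
Peg 0: [1]
Peg 1: [3]
Peg 2: [2]

After move 3 (0->1):
Peg 0: []
Peg 1: [3, 1]
Peg 2: [2]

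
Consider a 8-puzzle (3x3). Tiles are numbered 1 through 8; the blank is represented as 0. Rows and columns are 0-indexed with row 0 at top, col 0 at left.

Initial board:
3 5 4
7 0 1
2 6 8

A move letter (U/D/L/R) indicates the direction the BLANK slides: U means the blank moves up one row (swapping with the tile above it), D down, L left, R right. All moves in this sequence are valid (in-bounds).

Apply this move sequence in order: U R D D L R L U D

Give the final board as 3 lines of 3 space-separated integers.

Answer: 3 4 1
7 5 8
2 0 6

Derivation:
After move 1 (U):
3 0 4
7 5 1
2 6 8

After move 2 (R):
3 4 0
7 5 1
2 6 8

After move 3 (D):
3 4 1
7 5 0
2 6 8

After move 4 (D):
3 4 1
7 5 8
2 6 0

After move 5 (L):
3 4 1
7 5 8
2 0 6

After move 6 (R):
3 4 1
7 5 8
2 6 0

After move 7 (L):
3 4 1
7 5 8
2 0 6

After move 8 (U):
3 4 1
7 0 8
2 5 6

After move 9 (D):
3 4 1
7 5 8
2 0 6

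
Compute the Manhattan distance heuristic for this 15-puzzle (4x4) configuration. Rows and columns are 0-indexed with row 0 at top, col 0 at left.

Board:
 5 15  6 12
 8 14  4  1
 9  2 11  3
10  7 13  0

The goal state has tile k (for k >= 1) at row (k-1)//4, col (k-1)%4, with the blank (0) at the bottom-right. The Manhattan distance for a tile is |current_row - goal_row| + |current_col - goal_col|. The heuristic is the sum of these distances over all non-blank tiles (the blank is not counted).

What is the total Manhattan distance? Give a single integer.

Tile 5: (0,0)->(1,0) = 1
Tile 15: (0,1)->(3,2) = 4
Tile 6: (0,2)->(1,1) = 2
Tile 12: (0,3)->(2,3) = 2
Tile 8: (1,0)->(1,3) = 3
Tile 14: (1,1)->(3,1) = 2
Tile 4: (1,2)->(0,3) = 2
Tile 1: (1,3)->(0,0) = 4
Tile 9: (2,0)->(2,0) = 0
Tile 2: (2,1)->(0,1) = 2
Tile 11: (2,2)->(2,2) = 0
Tile 3: (2,3)->(0,2) = 3
Tile 10: (3,0)->(2,1) = 2
Tile 7: (3,1)->(1,2) = 3
Tile 13: (3,2)->(3,0) = 2
Sum: 1 + 4 + 2 + 2 + 3 + 2 + 2 + 4 + 0 + 2 + 0 + 3 + 2 + 3 + 2 = 32

Answer: 32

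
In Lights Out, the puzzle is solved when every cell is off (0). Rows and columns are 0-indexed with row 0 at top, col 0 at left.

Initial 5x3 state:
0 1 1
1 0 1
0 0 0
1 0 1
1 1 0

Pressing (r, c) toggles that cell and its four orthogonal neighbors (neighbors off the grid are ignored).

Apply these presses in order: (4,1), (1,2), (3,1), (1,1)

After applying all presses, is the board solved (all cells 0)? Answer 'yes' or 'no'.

Answer: no

Derivation:
After press 1 at (4,1):
0 1 1
1 0 1
0 0 0
1 1 1
0 0 1

After press 2 at (1,2):
0 1 0
1 1 0
0 0 1
1 1 1
0 0 1

After press 3 at (3,1):
0 1 0
1 1 0
0 1 1
0 0 0
0 1 1

After press 4 at (1,1):
0 0 0
0 0 1
0 0 1
0 0 0
0 1 1

Lights still on: 4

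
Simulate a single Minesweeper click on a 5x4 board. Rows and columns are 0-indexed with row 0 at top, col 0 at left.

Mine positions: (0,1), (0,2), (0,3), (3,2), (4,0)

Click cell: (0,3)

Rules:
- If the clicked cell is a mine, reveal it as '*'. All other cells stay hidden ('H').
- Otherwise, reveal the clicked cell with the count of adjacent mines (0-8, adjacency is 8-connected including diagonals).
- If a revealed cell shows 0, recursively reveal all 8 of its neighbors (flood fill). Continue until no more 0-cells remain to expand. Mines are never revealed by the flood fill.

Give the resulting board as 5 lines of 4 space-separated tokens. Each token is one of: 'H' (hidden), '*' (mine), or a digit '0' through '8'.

H H H *
H H H H
H H H H
H H H H
H H H H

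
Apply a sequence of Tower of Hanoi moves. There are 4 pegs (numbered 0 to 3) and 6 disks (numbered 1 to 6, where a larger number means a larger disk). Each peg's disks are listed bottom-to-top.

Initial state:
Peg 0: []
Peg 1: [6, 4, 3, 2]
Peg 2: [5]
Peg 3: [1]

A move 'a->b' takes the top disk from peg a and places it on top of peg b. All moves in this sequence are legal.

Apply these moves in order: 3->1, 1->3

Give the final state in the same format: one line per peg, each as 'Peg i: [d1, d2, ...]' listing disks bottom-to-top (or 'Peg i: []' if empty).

Answer: Peg 0: []
Peg 1: [6, 4, 3, 2]
Peg 2: [5]
Peg 3: [1]

Derivation:
After move 1 (3->1):
Peg 0: []
Peg 1: [6, 4, 3, 2, 1]
Peg 2: [5]
Peg 3: []

After move 2 (1->3):
Peg 0: []
Peg 1: [6, 4, 3, 2]
Peg 2: [5]
Peg 3: [1]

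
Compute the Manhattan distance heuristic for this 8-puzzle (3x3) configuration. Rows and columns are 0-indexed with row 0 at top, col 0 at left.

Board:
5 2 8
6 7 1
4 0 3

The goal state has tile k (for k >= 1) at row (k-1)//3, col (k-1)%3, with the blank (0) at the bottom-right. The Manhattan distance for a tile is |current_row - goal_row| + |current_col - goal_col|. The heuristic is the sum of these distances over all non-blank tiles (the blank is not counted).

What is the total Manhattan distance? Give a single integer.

Answer: 15

Derivation:
Tile 5: at (0,0), goal (1,1), distance |0-1|+|0-1| = 2
Tile 2: at (0,1), goal (0,1), distance |0-0|+|1-1| = 0
Tile 8: at (0,2), goal (2,1), distance |0-2|+|2-1| = 3
Tile 6: at (1,0), goal (1,2), distance |1-1|+|0-2| = 2
Tile 7: at (1,1), goal (2,0), distance |1-2|+|1-0| = 2
Tile 1: at (1,2), goal (0,0), distance |1-0|+|2-0| = 3
Tile 4: at (2,0), goal (1,0), distance |2-1|+|0-0| = 1
Tile 3: at (2,2), goal (0,2), distance |2-0|+|2-2| = 2
Sum: 2 + 0 + 3 + 2 + 2 + 3 + 1 + 2 = 15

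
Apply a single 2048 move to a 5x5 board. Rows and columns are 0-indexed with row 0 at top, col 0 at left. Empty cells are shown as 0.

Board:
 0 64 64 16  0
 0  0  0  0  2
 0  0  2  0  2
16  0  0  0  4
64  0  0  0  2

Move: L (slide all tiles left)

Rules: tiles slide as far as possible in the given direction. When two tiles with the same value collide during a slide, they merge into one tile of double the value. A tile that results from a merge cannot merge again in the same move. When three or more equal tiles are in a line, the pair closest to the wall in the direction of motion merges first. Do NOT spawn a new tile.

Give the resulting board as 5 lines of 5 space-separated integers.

Answer: 128  16   0   0   0
  2   0   0   0   0
  4   0   0   0   0
 16   4   0   0   0
 64   2   0   0   0

Derivation:
Slide left:
row 0: [0, 64, 64, 16, 0] -> [128, 16, 0, 0, 0]
row 1: [0, 0, 0, 0, 2] -> [2, 0, 0, 0, 0]
row 2: [0, 0, 2, 0, 2] -> [4, 0, 0, 0, 0]
row 3: [16, 0, 0, 0, 4] -> [16, 4, 0, 0, 0]
row 4: [64, 0, 0, 0, 2] -> [64, 2, 0, 0, 0]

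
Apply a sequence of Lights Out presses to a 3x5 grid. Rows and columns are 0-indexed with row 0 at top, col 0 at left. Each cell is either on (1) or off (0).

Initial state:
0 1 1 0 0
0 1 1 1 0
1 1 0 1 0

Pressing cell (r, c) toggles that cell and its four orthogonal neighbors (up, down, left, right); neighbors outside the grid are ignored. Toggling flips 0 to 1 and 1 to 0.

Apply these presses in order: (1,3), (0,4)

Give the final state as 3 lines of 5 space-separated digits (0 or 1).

After press 1 at (1,3):
0 1 1 1 0
0 1 0 0 1
1 1 0 0 0

After press 2 at (0,4):
0 1 1 0 1
0 1 0 0 0
1 1 0 0 0

Answer: 0 1 1 0 1
0 1 0 0 0
1 1 0 0 0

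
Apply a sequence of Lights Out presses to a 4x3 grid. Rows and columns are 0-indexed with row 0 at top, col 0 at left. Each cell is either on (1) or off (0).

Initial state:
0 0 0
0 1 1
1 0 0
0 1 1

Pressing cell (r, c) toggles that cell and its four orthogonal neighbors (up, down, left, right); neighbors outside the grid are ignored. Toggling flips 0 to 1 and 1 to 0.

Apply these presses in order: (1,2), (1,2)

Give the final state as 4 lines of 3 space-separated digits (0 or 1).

After press 1 at (1,2):
0 0 1
0 0 0
1 0 1
0 1 1

After press 2 at (1,2):
0 0 0
0 1 1
1 0 0
0 1 1

Answer: 0 0 0
0 1 1
1 0 0
0 1 1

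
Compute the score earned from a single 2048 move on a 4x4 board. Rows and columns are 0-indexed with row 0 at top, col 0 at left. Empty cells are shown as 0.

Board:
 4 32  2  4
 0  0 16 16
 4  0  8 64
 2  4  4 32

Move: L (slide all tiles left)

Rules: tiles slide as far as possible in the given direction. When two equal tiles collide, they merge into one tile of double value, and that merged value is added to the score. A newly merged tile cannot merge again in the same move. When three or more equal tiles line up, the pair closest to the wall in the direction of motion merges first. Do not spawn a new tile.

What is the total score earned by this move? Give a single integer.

Slide left:
row 0: [4, 32, 2, 4] -> [4, 32, 2, 4]  score +0 (running 0)
row 1: [0, 0, 16, 16] -> [32, 0, 0, 0]  score +32 (running 32)
row 2: [4, 0, 8, 64] -> [4, 8, 64, 0]  score +0 (running 32)
row 3: [2, 4, 4, 32] -> [2, 8, 32, 0]  score +8 (running 40)
Board after move:
 4 32  2  4
32  0  0  0
 4  8 64  0
 2  8 32  0

Answer: 40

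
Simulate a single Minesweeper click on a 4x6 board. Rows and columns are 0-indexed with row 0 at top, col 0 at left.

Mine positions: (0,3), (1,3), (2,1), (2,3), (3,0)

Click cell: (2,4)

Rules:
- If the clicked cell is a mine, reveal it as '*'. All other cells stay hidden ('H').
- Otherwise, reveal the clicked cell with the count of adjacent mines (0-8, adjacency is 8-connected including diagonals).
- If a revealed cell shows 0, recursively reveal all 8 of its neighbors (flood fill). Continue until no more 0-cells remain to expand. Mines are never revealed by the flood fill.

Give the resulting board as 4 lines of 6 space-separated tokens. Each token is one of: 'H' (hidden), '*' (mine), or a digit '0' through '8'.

H H H H H H
H H H H H H
H H H H 2 H
H H H H H H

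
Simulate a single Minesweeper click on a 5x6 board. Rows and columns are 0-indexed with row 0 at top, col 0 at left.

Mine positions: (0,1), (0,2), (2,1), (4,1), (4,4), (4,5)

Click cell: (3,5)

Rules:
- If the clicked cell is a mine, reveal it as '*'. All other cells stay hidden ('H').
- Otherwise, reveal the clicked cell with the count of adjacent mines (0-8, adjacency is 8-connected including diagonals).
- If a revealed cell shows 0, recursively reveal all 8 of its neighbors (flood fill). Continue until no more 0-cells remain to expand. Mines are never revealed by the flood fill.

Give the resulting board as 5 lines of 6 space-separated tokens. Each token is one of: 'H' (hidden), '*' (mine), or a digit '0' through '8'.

H H H H H H
H H H H H H
H H H H H H
H H H H H 2
H H H H H H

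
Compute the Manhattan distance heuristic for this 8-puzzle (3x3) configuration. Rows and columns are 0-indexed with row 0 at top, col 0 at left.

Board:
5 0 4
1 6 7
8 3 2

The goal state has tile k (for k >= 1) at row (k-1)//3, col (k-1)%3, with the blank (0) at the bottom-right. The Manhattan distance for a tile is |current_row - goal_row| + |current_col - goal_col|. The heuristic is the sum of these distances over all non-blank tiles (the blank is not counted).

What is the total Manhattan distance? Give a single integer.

Answer: 17

Derivation:
Tile 5: (0,0)->(1,1) = 2
Tile 4: (0,2)->(1,0) = 3
Tile 1: (1,0)->(0,0) = 1
Tile 6: (1,1)->(1,2) = 1
Tile 7: (1,2)->(2,0) = 3
Tile 8: (2,0)->(2,1) = 1
Tile 3: (2,1)->(0,2) = 3
Tile 2: (2,2)->(0,1) = 3
Sum: 2 + 3 + 1 + 1 + 3 + 1 + 3 + 3 = 17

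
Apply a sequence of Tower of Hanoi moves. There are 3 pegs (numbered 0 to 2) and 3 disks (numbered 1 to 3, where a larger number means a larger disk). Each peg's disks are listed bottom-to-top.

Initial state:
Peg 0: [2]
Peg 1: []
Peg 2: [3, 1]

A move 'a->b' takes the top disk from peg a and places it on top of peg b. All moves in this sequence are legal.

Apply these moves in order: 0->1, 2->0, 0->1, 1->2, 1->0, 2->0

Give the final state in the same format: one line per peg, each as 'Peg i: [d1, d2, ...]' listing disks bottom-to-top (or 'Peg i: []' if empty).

Answer: Peg 0: [2, 1]
Peg 1: []
Peg 2: [3]

Derivation:
After move 1 (0->1):
Peg 0: []
Peg 1: [2]
Peg 2: [3, 1]

After move 2 (2->0):
Peg 0: [1]
Peg 1: [2]
Peg 2: [3]

After move 3 (0->1):
Peg 0: []
Peg 1: [2, 1]
Peg 2: [3]

After move 4 (1->2):
Peg 0: []
Peg 1: [2]
Peg 2: [3, 1]

After move 5 (1->0):
Peg 0: [2]
Peg 1: []
Peg 2: [3, 1]

After move 6 (2->0):
Peg 0: [2, 1]
Peg 1: []
Peg 2: [3]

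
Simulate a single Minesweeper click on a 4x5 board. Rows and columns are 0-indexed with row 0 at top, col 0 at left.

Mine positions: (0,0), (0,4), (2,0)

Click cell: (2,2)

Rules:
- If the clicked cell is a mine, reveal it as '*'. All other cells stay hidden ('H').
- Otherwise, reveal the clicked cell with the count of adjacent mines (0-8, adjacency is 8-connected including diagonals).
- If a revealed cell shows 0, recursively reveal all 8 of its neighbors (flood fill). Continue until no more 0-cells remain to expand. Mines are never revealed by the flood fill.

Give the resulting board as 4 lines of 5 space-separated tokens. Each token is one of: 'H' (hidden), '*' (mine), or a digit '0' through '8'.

H 1 0 1 H
H 2 0 1 1
H 1 0 0 0
H 1 0 0 0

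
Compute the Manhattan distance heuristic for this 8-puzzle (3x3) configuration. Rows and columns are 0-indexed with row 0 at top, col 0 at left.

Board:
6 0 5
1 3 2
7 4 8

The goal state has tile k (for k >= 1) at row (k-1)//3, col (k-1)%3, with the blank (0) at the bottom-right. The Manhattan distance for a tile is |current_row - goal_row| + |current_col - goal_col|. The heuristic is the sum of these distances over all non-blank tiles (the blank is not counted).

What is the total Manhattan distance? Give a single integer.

Answer: 13

Derivation:
Tile 6: (0,0)->(1,2) = 3
Tile 5: (0,2)->(1,1) = 2
Tile 1: (1,0)->(0,0) = 1
Tile 3: (1,1)->(0,2) = 2
Tile 2: (1,2)->(0,1) = 2
Tile 7: (2,0)->(2,0) = 0
Tile 4: (2,1)->(1,0) = 2
Tile 8: (2,2)->(2,1) = 1
Sum: 3 + 2 + 1 + 2 + 2 + 0 + 2 + 1 = 13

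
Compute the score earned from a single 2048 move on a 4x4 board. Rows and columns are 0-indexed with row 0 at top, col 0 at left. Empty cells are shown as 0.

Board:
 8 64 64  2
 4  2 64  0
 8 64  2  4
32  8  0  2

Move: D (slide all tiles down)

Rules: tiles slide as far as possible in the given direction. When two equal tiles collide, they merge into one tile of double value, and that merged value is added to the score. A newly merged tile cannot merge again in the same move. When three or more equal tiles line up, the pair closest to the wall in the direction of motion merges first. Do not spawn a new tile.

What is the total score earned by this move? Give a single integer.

Slide down:
col 0: [8, 4, 8, 32] -> [8, 4, 8, 32]  score +0 (running 0)
col 1: [64, 2, 64, 8] -> [64, 2, 64, 8]  score +0 (running 0)
col 2: [64, 64, 2, 0] -> [0, 0, 128, 2]  score +128 (running 128)
col 3: [2, 0, 4, 2] -> [0, 2, 4, 2]  score +0 (running 128)
Board after move:
  8  64   0   0
  4   2   0   2
  8  64 128   4
 32   8   2   2

Answer: 128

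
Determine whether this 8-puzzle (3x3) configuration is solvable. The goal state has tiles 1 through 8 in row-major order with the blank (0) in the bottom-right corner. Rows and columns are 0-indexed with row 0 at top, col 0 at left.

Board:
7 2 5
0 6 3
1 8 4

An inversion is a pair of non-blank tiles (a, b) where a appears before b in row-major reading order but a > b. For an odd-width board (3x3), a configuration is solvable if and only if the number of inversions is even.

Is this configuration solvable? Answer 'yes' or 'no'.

Inversions (pairs i<j in row-major order where tile[i] > tile[j] > 0): 15
15 is odd, so the puzzle is not solvable.

Answer: no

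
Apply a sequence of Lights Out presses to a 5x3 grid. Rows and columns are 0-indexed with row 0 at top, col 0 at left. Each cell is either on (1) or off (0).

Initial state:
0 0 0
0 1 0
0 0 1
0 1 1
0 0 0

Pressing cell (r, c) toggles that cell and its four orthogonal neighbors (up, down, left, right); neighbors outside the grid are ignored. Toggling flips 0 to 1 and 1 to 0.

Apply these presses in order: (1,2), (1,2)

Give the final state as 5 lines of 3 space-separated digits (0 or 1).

Answer: 0 0 0
0 1 0
0 0 1
0 1 1
0 0 0

Derivation:
After press 1 at (1,2):
0 0 1
0 0 1
0 0 0
0 1 1
0 0 0

After press 2 at (1,2):
0 0 0
0 1 0
0 0 1
0 1 1
0 0 0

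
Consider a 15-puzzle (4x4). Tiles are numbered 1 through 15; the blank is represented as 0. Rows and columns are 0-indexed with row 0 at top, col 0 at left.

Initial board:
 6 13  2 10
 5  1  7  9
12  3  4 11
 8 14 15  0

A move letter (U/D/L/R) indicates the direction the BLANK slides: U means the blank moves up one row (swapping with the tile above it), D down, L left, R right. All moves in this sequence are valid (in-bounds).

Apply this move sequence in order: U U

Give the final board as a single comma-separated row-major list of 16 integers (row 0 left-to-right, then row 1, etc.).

Answer: 6, 13, 2, 10, 5, 1, 7, 0, 12, 3, 4, 9, 8, 14, 15, 11

Derivation:
After move 1 (U):
 6 13  2 10
 5  1  7  9
12  3  4  0
 8 14 15 11

After move 2 (U):
 6 13  2 10
 5  1  7  0
12  3  4  9
 8 14 15 11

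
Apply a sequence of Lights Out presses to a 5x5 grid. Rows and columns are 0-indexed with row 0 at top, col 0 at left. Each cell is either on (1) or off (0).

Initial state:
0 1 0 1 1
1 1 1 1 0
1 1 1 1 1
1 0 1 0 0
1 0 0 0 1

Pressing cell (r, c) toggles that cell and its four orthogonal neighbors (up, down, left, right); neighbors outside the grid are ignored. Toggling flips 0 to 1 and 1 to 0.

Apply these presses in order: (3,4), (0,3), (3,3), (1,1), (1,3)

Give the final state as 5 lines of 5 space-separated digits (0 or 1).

After press 1 at (3,4):
0 1 0 1 1
1 1 1 1 0
1 1 1 1 0
1 0 1 1 1
1 0 0 0 0

After press 2 at (0,3):
0 1 1 0 0
1 1 1 0 0
1 1 1 1 0
1 0 1 1 1
1 0 0 0 0

After press 3 at (3,3):
0 1 1 0 0
1 1 1 0 0
1 1 1 0 0
1 0 0 0 0
1 0 0 1 0

After press 4 at (1,1):
0 0 1 0 0
0 0 0 0 0
1 0 1 0 0
1 0 0 0 0
1 0 0 1 0

After press 5 at (1,3):
0 0 1 1 0
0 0 1 1 1
1 0 1 1 0
1 0 0 0 0
1 0 0 1 0

Answer: 0 0 1 1 0
0 0 1 1 1
1 0 1 1 0
1 0 0 0 0
1 0 0 1 0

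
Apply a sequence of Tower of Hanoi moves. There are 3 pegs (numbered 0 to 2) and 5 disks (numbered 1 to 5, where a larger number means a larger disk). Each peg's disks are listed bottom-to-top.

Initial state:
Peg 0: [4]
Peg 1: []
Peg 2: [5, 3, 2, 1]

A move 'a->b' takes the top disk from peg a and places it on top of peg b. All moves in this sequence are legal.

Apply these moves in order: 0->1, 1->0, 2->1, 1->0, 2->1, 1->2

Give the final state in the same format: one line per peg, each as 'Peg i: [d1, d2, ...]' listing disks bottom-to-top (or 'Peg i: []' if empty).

Answer: Peg 0: [4, 1]
Peg 1: []
Peg 2: [5, 3, 2]

Derivation:
After move 1 (0->1):
Peg 0: []
Peg 1: [4]
Peg 2: [5, 3, 2, 1]

After move 2 (1->0):
Peg 0: [4]
Peg 1: []
Peg 2: [5, 3, 2, 1]

After move 3 (2->1):
Peg 0: [4]
Peg 1: [1]
Peg 2: [5, 3, 2]

After move 4 (1->0):
Peg 0: [4, 1]
Peg 1: []
Peg 2: [5, 3, 2]

After move 5 (2->1):
Peg 0: [4, 1]
Peg 1: [2]
Peg 2: [5, 3]

After move 6 (1->2):
Peg 0: [4, 1]
Peg 1: []
Peg 2: [5, 3, 2]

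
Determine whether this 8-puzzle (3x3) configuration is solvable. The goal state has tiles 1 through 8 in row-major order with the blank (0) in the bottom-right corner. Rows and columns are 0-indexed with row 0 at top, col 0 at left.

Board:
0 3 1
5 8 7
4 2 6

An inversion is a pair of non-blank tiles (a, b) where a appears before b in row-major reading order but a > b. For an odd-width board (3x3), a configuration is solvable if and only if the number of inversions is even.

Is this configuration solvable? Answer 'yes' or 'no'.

Answer: yes

Derivation:
Inversions (pairs i<j in row-major order where tile[i] > tile[j] > 0): 12
12 is even, so the puzzle is solvable.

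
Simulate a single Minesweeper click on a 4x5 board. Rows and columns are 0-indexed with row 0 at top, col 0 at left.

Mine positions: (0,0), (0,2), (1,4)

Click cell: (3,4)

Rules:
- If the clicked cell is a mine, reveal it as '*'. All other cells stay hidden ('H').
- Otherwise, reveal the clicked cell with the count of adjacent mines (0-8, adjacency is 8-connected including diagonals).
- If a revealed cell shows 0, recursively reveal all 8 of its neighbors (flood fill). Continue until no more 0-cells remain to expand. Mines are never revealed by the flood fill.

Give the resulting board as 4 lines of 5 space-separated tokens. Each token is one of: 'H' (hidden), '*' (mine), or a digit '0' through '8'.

H H H H H
1 2 1 2 H
0 0 0 1 1
0 0 0 0 0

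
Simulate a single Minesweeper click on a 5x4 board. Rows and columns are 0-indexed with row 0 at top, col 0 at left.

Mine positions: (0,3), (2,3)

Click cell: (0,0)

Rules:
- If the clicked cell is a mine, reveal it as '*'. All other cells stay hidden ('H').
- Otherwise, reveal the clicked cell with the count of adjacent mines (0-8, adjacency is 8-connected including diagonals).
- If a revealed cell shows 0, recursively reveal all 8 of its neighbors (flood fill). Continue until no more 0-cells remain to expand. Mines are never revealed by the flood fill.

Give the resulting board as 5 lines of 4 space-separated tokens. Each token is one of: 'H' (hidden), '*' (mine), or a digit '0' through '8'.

0 0 1 H
0 0 2 H
0 0 1 H
0 0 1 1
0 0 0 0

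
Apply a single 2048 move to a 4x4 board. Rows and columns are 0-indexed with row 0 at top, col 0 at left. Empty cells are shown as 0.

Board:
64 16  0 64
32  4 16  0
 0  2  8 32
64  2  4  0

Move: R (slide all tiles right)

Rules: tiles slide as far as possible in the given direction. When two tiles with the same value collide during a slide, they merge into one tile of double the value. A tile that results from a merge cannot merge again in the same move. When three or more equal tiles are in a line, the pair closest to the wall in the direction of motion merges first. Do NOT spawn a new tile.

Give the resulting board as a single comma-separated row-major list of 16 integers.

Answer: 0, 64, 16, 64, 0, 32, 4, 16, 0, 2, 8, 32, 0, 64, 2, 4

Derivation:
Slide right:
row 0: [64, 16, 0, 64] -> [0, 64, 16, 64]
row 1: [32, 4, 16, 0] -> [0, 32, 4, 16]
row 2: [0, 2, 8, 32] -> [0, 2, 8, 32]
row 3: [64, 2, 4, 0] -> [0, 64, 2, 4]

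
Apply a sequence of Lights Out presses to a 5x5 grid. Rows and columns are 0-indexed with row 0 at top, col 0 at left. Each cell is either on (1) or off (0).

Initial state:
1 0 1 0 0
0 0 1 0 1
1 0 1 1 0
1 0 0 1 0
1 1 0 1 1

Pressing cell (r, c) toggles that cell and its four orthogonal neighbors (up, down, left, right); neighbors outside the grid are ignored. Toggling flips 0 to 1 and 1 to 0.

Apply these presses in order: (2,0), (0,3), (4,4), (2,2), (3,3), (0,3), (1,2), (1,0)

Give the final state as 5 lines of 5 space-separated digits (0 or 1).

Answer: 0 0 0 0 0
0 0 1 1 1
1 0 1 1 0
0 0 0 0 0
1 1 0 1 0

Derivation:
After press 1 at (2,0):
1 0 1 0 0
1 0 1 0 1
0 1 1 1 0
0 0 0 1 0
1 1 0 1 1

After press 2 at (0,3):
1 0 0 1 1
1 0 1 1 1
0 1 1 1 0
0 0 0 1 0
1 1 0 1 1

After press 3 at (4,4):
1 0 0 1 1
1 0 1 1 1
0 1 1 1 0
0 0 0 1 1
1 1 0 0 0

After press 4 at (2,2):
1 0 0 1 1
1 0 0 1 1
0 0 0 0 0
0 0 1 1 1
1 1 0 0 0

After press 5 at (3,3):
1 0 0 1 1
1 0 0 1 1
0 0 0 1 0
0 0 0 0 0
1 1 0 1 0

After press 6 at (0,3):
1 0 1 0 0
1 0 0 0 1
0 0 0 1 0
0 0 0 0 0
1 1 0 1 0

After press 7 at (1,2):
1 0 0 0 0
1 1 1 1 1
0 0 1 1 0
0 0 0 0 0
1 1 0 1 0

After press 8 at (1,0):
0 0 0 0 0
0 0 1 1 1
1 0 1 1 0
0 0 0 0 0
1 1 0 1 0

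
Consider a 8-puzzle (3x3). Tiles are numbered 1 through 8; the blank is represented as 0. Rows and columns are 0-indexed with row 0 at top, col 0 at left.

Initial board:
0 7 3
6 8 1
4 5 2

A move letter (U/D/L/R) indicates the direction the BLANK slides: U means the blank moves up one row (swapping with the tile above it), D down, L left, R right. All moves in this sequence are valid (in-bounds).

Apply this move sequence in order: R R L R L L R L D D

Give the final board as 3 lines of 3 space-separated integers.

After move 1 (R):
7 0 3
6 8 1
4 5 2

After move 2 (R):
7 3 0
6 8 1
4 5 2

After move 3 (L):
7 0 3
6 8 1
4 5 2

After move 4 (R):
7 3 0
6 8 1
4 5 2

After move 5 (L):
7 0 3
6 8 1
4 5 2

After move 6 (L):
0 7 3
6 8 1
4 5 2

After move 7 (R):
7 0 3
6 8 1
4 5 2

After move 8 (L):
0 7 3
6 8 1
4 5 2

After move 9 (D):
6 7 3
0 8 1
4 5 2

After move 10 (D):
6 7 3
4 8 1
0 5 2

Answer: 6 7 3
4 8 1
0 5 2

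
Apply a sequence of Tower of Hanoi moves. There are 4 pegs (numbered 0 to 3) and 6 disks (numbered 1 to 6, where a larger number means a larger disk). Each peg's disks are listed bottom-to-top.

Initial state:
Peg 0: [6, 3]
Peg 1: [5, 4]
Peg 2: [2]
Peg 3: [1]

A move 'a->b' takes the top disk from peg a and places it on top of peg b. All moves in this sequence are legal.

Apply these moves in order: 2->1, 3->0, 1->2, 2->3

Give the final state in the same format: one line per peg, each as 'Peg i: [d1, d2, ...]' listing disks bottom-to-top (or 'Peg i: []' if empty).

Answer: Peg 0: [6, 3, 1]
Peg 1: [5, 4]
Peg 2: []
Peg 3: [2]

Derivation:
After move 1 (2->1):
Peg 0: [6, 3]
Peg 1: [5, 4, 2]
Peg 2: []
Peg 3: [1]

After move 2 (3->0):
Peg 0: [6, 3, 1]
Peg 1: [5, 4, 2]
Peg 2: []
Peg 3: []

After move 3 (1->2):
Peg 0: [6, 3, 1]
Peg 1: [5, 4]
Peg 2: [2]
Peg 3: []

After move 4 (2->3):
Peg 0: [6, 3, 1]
Peg 1: [5, 4]
Peg 2: []
Peg 3: [2]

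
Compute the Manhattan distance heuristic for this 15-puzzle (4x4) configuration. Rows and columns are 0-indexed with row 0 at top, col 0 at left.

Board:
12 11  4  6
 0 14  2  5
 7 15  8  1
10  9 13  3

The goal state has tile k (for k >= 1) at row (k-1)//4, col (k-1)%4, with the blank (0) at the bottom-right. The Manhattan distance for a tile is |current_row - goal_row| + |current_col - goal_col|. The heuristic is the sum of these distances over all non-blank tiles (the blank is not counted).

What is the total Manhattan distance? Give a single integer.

Tile 12: at (0,0), goal (2,3), distance |0-2|+|0-3| = 5
Tile 11: at (0,1), goal (2,2), distance |0-2|+|1-2| = 3
Tile 4: at (0,2), goal (0,3), distance |0-0|+|2-3| = 1
Tile 6: at (0,3), goal (1,1), distance |0-1|+|3-1| = 3
Tile 14: at (1,1), goal (3,1), distance |1-3|+|1-1| = 2
Tile 2: at (1,2), goal (0,1), distance |1-0|+|2-1| = 2
Tile 5: at (1,3), goal (1,0), distance |1-1|+|3-0| = 3
Tile 7: at (2,0), goal (1,2), distance |2-1|+|0-2| = 3
Tile 15: at (2,1), goal (3,2), distance |2-3|+|1-2| = 2
Tile 8: at (2,2), goal (1,3), distance |2-1|+|2-3| = 2
Tile 1: at (2,3), goal (0,0), distance |2-0|+|3-0| = 5
Tile 10: at (3,0), goal (2,1), distance |3-2|+|0-1| = 2
Tile 9: at (3,1), goal (2,0), distance |3-2|+|1-0| = 2
Tile 13: at (3,2), goal (3,0), distance |3-3|+|2-0| = 2
Tile 3: at (3,3), goal (0,2), distance |3-0|+|3-2| = 4
Sum: 5 + 3 + 1 + 3 + 2 + 2 + 3 + 3 + 2 + 2 + 5 + 2 + 2 + 2 + 4 = 41

Answer: 41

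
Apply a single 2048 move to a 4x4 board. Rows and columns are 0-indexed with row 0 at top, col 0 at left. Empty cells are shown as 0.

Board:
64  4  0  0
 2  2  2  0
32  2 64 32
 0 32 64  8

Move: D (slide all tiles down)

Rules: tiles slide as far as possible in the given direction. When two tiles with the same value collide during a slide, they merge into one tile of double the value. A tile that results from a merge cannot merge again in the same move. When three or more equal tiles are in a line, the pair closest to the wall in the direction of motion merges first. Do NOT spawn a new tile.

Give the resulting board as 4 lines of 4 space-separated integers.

Answer:   0   0   0   0
 64   4   0   0
  2   4   2  32
 32  32 128   8

Derivation:
Slide down:
col 0: [64, 2, 32, 0] -> [0, 64, 2, 32]
col 1: [4, 2, 2, 32] -> [0, 4, 4, 32]
col 2: [0, 2, 64, 64] -> [0, 0, 2, 128]
col 3: [0, 0, 32, 8] -> [0, 0, 32, 8]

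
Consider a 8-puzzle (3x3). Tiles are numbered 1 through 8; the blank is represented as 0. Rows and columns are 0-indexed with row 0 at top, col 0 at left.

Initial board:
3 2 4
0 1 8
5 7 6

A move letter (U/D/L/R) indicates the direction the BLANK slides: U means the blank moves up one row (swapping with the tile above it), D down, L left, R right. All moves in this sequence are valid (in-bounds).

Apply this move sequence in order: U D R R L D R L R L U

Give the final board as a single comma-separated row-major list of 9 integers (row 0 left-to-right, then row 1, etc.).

Answer: 3, 2, 4, 1, 0, 8, 5, 7, 6

Derivation:
After move 1 (U):
0 2 4
3 1 8
5 7 6

After move 2 (D):
3 2 4
0 1 8
5 7 6

After move 3 (R):
3 2 4
1 0 8
5 7 6

After move 4 (R):
3 2 4
1 8 0
5 7 6

After move 5 (L):
3 2 4
1 0 8
5 7 6

After move 6 (D):
3 2 4
1 7 8
5 0 6

After move 7 (R):
3 2 4
1 7 8
5 6 0

After move 8 (L):
3 2 4
1 7 8
5 0 6

After move 9 (R):
3 2 4
1 7 8
5 6 0

After move 10 (L):
3 2 4
1 7 8
5 0 6

After move 11 (U):
3 2 4
1 0 8
5 7 6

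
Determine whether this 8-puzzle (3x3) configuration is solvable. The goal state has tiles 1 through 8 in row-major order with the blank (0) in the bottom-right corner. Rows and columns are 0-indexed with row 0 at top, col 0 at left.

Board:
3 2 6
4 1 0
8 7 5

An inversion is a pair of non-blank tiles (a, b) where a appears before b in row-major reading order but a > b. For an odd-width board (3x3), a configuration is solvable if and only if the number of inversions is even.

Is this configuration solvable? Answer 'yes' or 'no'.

Inversions (pairs i<j in row-major order where tile[i] > tile[j] > 0): 10
10 is even, so the puzzle is solvable.

Answer: yes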